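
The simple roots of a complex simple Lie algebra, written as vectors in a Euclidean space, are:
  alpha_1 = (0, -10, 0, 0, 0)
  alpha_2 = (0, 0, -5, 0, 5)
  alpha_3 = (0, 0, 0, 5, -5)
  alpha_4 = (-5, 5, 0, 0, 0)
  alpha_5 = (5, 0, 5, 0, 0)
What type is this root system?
C_5

Compute the Cartan integers a_ij = 2(alpha_i, alpha_j)/(alpha_j, alpha_j); the resulting 5x5 Cartan matrix is
[[2, 0, 0, -2, 0], [0, 2, -1, 0, -1], [0, -1, 2, 0, 0], [-1, 0, 0, 2, -1], [0, -1, 0, -1, 2]].
The roots have two lengths (squared-length ratio 2:1); the short ones are alpha_{2,3,4,5}. The associated Dynkin diagram is a chain of 5 nodes with a double edge at one end; the terminal node there is the unique long simple root (C_5), so the type is C_5 (the algebra sp(10)).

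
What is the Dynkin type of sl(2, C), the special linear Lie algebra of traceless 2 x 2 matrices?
type A_1

This is sl(2), which has dimension 2^2 - 1 = 3 and rank 2 - 1 = 1 (a Cartan subalgebra is the diagonal traceless matrices). In the classification of classical Lie algebras, the special linear algebra sl(n+1) has type A_n; here n = 1, so the Dynkin diagram is a chain of 1 nodes with single edges (A_1). Hence the type is A_1.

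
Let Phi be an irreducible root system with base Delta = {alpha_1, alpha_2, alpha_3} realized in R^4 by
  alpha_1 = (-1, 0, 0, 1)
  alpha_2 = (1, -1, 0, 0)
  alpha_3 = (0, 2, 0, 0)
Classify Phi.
type C_3

Compute the Cartan integers a_ij = 2(alpha_i, alpha_j)/(alpha_j, alpha_j); the resulting 3x3 Cartan matrix is
[[2, -1, 0], [-1, 2, -1], [0, -2, 2]].
The roots have two lengths (squared-length ratio 2:1); the short ones are alpha_{1,2}. The associated Dynkin diagram is a chain of 3 nodes with a double edge at one end; the terminal node there is the unique long simple root (C_3), so the type is C_3 (the algebra sp(6)).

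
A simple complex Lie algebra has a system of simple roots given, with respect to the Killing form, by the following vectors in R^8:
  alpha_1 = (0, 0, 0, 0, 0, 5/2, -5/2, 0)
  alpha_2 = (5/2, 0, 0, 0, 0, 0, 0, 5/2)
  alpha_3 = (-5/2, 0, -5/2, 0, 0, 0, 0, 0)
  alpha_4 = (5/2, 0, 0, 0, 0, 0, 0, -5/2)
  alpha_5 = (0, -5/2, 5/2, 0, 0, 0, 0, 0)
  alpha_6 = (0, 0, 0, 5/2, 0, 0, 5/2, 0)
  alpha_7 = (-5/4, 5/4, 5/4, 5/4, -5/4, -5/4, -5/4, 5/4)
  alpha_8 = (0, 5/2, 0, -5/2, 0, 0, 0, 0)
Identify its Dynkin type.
E8

Compute the Cartan integers a_ij = 2(alpha_i, alpha_j)/(alpha_j, alpha_j); the resulting 8x8 Cartan matrix is
[[2, 0, 0, 0, 0, -1, 0, 0], [0, 2, -1, 0, 0, 0, 0, 0], [0, -1, 2, -1, -1, 0, 0, 0], [0, 0, -1, 2, 0, 0, -1, 0], [0, 0, -1, 0, 2, 0, 0, -1], [-1, 0, 0, 0, 0, 2, 0, -1], [0, 0, 0, -1, 0, 0, 2, 0], [0, 0, 0, 0, -1, -1, 0, 2]].
All simple roots have the same length, so the diagram is simply laced. The associated Dynkin diagram is a chain of 7 nodes with one extra node attached to the third node from one end (E_8), so the type is E_8.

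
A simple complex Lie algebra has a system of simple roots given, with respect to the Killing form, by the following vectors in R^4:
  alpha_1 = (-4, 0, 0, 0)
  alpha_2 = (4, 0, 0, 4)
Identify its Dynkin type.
Compute the Cartan integers a_ij = 2(alpha_i, alpha_j)/(alpha_j, alpha_j); the resulting 2x2 Cartan matrix is
[[2, -1], [-2, 2]].
The roots have two lengths (squared-length ratio 2:1); the short ones are alpha_{1}. The associated Dynkin diagram is a chain of 2 nodes with a double edge at one end; the terminal node there is the unique short simple root (B_2), so the type is B_2 (the algebra so(5)).

type B_2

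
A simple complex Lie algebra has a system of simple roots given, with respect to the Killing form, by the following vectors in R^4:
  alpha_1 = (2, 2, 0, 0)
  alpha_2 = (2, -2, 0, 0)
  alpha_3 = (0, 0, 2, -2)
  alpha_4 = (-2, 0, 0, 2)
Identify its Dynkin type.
Compute the Cartan integers a_ij = 2(alpha_i, alpha_j)/(alpha_j, alpha_j); the resulting 4x4 Cartan matrix is
[[2, 0, 0, -1], [0, 2, 0, -1], [0, 0, 2, -1], [-1, -1, -1, 2]].
All simple roots have the same length, so the diagram is simply laced. The associated Dynkin diagram is a chain of 2 nodes with a fork of two nodes at one end (D_4), so the type is D_4 (the algebra so(8)).

D4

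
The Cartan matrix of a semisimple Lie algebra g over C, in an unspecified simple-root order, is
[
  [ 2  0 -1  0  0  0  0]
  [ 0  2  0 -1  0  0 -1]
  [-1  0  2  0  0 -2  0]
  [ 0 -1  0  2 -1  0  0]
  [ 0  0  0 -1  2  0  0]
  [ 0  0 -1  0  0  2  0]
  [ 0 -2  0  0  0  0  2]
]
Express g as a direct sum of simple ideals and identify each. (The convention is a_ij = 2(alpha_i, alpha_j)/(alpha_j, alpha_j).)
type B_3 + type C_4

The diagram associated to this matrix has two connected components: the simple roots {alpha_1, alpha_3, alpha_6} form a chain of 3 nodes with a double edge at one end; the terminal node there is the unique short simple root (B_3), and {alpha_2, alpha_4, alpha_5, alpha_7} form a chain of 4 nodes with a double edge at one end; the terminal node there is the unique long simple root (C_4). A semisimple Lie algebra decomposes uniquely as the direct sum of simple ideals, one per connected component of its Dynkin diagram, so g ≅ B_3 ⊕ C_4 (dimension 21 + 36 = 57).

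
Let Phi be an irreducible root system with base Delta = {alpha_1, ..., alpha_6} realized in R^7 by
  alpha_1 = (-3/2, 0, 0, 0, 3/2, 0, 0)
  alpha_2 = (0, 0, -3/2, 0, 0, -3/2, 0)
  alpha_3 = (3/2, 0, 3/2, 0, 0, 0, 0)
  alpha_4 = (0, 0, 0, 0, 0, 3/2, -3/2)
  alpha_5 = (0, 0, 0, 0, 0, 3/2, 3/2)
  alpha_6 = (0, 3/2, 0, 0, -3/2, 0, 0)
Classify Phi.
D_6

Compute the Cartan integers a_ij = 2(alpha_i, alpha_j)/(alpha_j, alpha_j); the resulting 6x6 Cartan matrix is
[[2, 0, -1, 0, 0, -1], [0, 2, -1, -1, -1, 0], [-1, -1, 2, 0, 0, 0], [0, -1, 0, 2, 0, 0], [0, -1, 0, 0, 2, 0], [-1, 0, 0, 0, 0, 2]].
All simple roots have the same length, so the diagram is simply laced. The associated Dynkin diagram is a chain of 4 nodes with a fork of two nodes at one end (D_6), so the type is D_6 (the algebra so(12)).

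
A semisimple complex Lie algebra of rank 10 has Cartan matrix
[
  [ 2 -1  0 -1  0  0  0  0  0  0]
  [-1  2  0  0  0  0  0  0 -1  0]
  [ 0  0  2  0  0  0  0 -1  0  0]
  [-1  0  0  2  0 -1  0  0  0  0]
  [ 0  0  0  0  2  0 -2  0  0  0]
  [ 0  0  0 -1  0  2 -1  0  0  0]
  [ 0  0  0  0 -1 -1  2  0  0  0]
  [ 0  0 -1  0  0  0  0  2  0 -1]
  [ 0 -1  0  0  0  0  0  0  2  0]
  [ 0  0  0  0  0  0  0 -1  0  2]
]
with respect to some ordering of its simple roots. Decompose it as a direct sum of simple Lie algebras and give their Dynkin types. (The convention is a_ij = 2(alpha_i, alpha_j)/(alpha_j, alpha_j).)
The diagram associated to this matrix has two connected components: the simple roots {alpha_3, alpha_8, alpha_10} form a chain of 3 nodes with single edges (A_3), and {alpha_1, alpha_2, alpha_4, alpha_5, alpha_6, alpha_7, alpha_9} form a chain of 7 nodes with a double edge at one end; the terminal node there is the unique long simple root (C_7). A semisimple Lie algebra decomposes uniquely as the direct sum of simple ideals, one per connected component of its Dynkin diagram, so g ≅ A_3 ⊕ C_7 (dimension 15 + 105 = 120).

A_3 (sl(4)) + C_7 (sp(14))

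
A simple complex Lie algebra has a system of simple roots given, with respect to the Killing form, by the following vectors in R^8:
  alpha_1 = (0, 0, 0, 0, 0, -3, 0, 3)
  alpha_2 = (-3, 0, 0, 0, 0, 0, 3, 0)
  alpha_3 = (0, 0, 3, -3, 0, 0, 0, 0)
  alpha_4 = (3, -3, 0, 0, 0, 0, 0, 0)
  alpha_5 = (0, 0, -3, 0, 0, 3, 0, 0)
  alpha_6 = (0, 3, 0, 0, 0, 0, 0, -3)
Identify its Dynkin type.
A_6 (sl(7))

Compute the Cartan integers a_ij = 2(alpha_i, alpha_j)/(alpha_j, alpha_j); the resulting 6x6 Cartan matrix is
[[2, 0, 0, 0, -1, -1], [0, 2, 0, -1, 0, 0], [0, 0, 2, 0, -1, 0], [0, -1, 0, 2, 0, -1], [-1, 0, -1, 0, 2, 0], [-1, 0, 0, -1, 0, 2]].
All simple roots have the same length, so the diagram is simply laced. The associated Dynkin diagram is a chain of 6 nodes with single edges (A_6), so the type is A_6 (the algebra sl(7)).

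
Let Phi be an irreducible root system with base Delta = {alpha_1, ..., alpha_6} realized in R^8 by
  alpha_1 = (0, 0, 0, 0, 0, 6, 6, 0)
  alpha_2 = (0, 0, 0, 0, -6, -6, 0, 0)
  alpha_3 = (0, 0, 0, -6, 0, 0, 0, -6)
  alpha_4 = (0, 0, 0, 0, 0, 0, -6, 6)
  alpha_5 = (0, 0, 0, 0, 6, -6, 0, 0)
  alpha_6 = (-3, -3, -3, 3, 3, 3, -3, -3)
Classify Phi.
E_6

Compute the Cartan integers a_ij = 2(alpha_i, alpha_j)/(alpha_j, alpha_j); the resulting 6x6 Cartan matrix is
[[2, -1, 0, -1, -1, 0], [-1, 2, 0, 0, 0, -1], [0, 0, 2, -1, 0, 0], [-1, 0, -1, 2, 0, 0], [-1, 0, 0, 0, 2, 0], [0, -1, 0, 0, 0, 2]].
All simple roots have the same length, so the diagram is simply laced. The associated Dynkin diagram is a chain of 5 nodes with one extra node attached to the third node from one end (E_6), so the type is E_6.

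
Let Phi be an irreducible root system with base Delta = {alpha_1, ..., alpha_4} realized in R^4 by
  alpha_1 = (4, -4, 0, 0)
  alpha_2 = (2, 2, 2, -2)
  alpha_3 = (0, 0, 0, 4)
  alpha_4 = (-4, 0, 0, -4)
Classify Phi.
Compute the Cartan integers a_ij = 2(alpha_i, alpha_j)/(alpha_j, alpha_j); the resulting 4x4 Cartan matrix is
[[2, 0, 0, -1], [0, 2, -1, 0], [0, -1, 2, -1], [-1, 0, -2, 2]].
The roots have two lengths (squared-length ratio 2:1); the short ones are alpha_{2,3}. The associated Dynkin diagram is a chain of 4 nodes with a double edge between the middle two (F_4), so the type is F_4.

type F_4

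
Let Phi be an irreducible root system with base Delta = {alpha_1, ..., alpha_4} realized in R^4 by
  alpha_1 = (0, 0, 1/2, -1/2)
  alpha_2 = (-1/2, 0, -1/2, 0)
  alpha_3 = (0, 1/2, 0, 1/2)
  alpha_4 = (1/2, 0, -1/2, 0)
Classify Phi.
Compute the Cartan integers a_ij = 2(alpha_i, alpha_j)/(alpha_j, alpha_j); the resulting 4x4 Cartan matrix is
[[2, -1, -1, -1], [-1, 2, 0, 0], [-1, 0, 2, 0], [-1, 0, 0, 2]].
All simple roots have the same length, so the diagram is simply laced. The associated Dynkin diagram is a chain of 2 nodes with a fork of two nodes at one end (D_4), so the type is D_4 (the algebra so(8)).

D_4 (so(8))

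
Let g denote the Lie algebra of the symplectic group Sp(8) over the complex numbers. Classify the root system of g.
This is sp(8), which has dimension 8(8+1)/2 = 36 and rank 8/2 = 4. In the classification of classical Lie algebras, the symplectic algebra sp(2n) has type C_n; here n = 4, so the Dynkin diagram is a chain of 4 nodes with a double edge at one end; the terminal node there is the unique long simple root (C_4). Hence the type is C_4.

C_4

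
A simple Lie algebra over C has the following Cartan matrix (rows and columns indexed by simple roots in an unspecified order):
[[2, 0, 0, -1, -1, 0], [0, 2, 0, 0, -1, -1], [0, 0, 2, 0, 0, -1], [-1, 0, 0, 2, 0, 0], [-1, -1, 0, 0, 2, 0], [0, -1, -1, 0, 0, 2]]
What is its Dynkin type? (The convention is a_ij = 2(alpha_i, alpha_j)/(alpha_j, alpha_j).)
The matrix has rank 6 with 2's on the diagonal. Reading the off-diagonal entries as Dynkin edges (a single edge where a_ij = a_ji = -1; a double or triple edge where a_ij * a_ji = 2 or 3), the diagram is a chain of 6 nodes with single edges (A_6). One simple-root ordering that puts it in standard form is (alpha_3, alpha_6, alpha_2, alpha_5, alpha_1, alpha_4). So the algebra is type A_6, i.e. sl(7).

A_6 (sl(7))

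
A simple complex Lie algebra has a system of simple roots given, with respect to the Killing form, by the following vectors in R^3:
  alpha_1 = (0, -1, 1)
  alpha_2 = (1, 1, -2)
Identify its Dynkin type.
Compute the Cartan integers a_ij = 2(alpha_i, alpha_j)/(alpha_j, alpha_j); the resulting 2x2 Cartan matrix is
[[2, -1], [-3, 2]].
The roots have two lengths (squared-length ratio 3:1); the short ones are alpha_{1}. The associated Dynkin diagram is two nodes joined by a triple edge (G_2), so the type is G_2.

G_2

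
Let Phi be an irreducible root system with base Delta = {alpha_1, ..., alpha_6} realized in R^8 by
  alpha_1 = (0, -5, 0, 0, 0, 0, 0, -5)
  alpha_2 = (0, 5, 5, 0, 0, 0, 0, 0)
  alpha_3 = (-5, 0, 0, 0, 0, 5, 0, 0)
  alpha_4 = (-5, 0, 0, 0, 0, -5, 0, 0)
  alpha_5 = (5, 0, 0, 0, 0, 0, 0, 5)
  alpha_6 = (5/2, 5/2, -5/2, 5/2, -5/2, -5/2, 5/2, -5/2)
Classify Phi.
Compute the Cartan integers a_ij = 2(alpha_i, alpha_j)/(alpha_j, alpha_j); the resulting 6x6 Cartan matrix is
[[2, -1, 0, 0, -1, 0], [-1, 2, 0, 0, 0, 0], [0, 0, 2, 0, -1, -1], [0, 0, 0, 2, -1, 0], [-1, 0, -1, -1, 2, 0], [0, 0, -1, 0, 0, 2]].
All simple roots have the same length, so the diagram is simply laced. The associated Dynkin diagram is a chain of 5 nodes with one extra node attached to the third node from one end (E_6), so the type is E_6.

E6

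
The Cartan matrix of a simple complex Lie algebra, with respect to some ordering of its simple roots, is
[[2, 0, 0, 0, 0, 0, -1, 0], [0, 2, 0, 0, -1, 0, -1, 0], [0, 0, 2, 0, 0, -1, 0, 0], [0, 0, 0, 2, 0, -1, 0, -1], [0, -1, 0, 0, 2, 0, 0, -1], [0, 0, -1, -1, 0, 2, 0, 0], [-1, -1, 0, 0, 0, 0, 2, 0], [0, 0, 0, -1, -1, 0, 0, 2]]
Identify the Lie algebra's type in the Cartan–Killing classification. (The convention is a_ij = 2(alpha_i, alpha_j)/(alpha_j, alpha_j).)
A_8

The matrix has rank 8 with 2's on the diagonal. Reading the off-diagonal entries as Dynkin edges (a single edge where a_ij = a_ji = -1; a double or triple edge where a_ij * a_ji = 2 or 3), the diagram is a chain of 8 nodes with single edges (A_8). One simple-root ordering that puts it in standard form is (alpha_1, alpha_7, alpha_2, alpha_5, alpha_8, alpha_4, alpha_6, alpha_3). So the algebra is type A_8, i.e. sl(9).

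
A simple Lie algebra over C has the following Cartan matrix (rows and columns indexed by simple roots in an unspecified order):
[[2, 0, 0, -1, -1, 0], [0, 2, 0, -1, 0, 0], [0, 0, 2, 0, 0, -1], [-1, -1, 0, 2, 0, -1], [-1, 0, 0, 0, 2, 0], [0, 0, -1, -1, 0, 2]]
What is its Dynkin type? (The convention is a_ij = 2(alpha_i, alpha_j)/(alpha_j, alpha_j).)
E_6

The matrix has rank 6 with 2's on the diagonal. Reading the off-diagonal entries as Dynkin edges (a single edge where a_ij = a_ji = -1; a double or triple edge where a_ij * a_ji = 2 or 3), the diagram is a chain of 5 nodes with one extra node attached to the third node from one end (E_6). One simple-root ordering that puts it in standard form is (alpha_5, alpha_2, alpha_1, alpha_4, alpha_6, alpha_3). So the algebra is type E_6.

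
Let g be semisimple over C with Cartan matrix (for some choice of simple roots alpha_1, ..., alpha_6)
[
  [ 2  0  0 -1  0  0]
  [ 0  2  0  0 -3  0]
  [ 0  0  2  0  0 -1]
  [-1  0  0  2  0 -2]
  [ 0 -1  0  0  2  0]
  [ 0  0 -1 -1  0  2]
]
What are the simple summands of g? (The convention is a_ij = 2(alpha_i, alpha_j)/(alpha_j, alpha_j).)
F4 + G2

The diagram associated to this matrix has two connected components: the simple roots {alpha_1, alpha_3, alpha_4, alpha_6} form a chain of 4 nodes with a double edge between the middle two (F_4), and {alpha_2, alpha_5} form two nodes joined by a triple edge (G_2). A semisimple Lie algebra decomposes uniquely as the direct sum of simple ideals, one per connected component of its Dynkin diagram, so g ≅ F_4 ⊕ G_2 (dimension 52 + 14 = 66).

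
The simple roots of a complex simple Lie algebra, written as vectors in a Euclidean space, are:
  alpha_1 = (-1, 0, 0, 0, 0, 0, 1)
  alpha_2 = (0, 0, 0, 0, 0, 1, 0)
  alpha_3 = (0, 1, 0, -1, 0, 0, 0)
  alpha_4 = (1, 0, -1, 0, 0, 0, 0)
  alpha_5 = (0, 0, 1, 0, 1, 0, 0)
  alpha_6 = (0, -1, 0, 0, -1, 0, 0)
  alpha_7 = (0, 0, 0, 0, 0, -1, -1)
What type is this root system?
Compute the Cartan integers a_ij = 2(alpha_i, alpha_j)/(alpha_j, alpha_j); the resulting 7x7 Cartan matrix is
[[2, 0, 0, -1, 0, 0, -1], [0, 2, 0, 0, 0, 0, -1], [0, 0, 2, 0, 0, -1, 0], [-1, 0, 0, 2, -1, 0, 0], [0, 0, 0, -1, 2, -1, 0], [0, 0, -1, 0, -1, 2, 0], [-1, -2, 0, 0, 0, 0, 2]].
The roots have two lengths (squared-length ratio 2:1); the short ones are alpha_{2}. The associated Dynkin diagram is a chain of 7 nodes with a double edge at one end; the terminal node there is the unique short simple root (B_7), so the type is B_7 (the algebra so(15)).

B7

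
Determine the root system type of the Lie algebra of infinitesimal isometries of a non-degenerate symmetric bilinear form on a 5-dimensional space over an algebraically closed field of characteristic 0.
This is so(5) with 5 odd, which has dimension 5(5-1)/2 = 10 and rank (5-1)/2 = 2. In the classification of classical Lie algebras, the orthogonal algebra so(2n+1) in an odd number of variables has type B_n; here n = 2, so the Dynkin diagram is a chain of 2 nodes with a double edge at one end; the terminal node there is the unique short simple root (B_2). Hence the type is B_2.

B_2 (so(5))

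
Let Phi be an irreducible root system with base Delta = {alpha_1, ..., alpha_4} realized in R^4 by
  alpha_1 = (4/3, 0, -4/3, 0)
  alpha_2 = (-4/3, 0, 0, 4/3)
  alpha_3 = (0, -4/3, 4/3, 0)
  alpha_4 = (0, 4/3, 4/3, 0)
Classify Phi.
type D_4

Compute the Cartan integers a_ij = 2(alpha_i, alpha_j)/(alpha_j, alpha_j); the resulting 4x4 Cartan matrix is
[[2, -1, -1, -1], [-1, 2, 0, 0], [-1, 0, 2, 0], [-1, 0, 0, 2]].
All simple roots have the same length, so the diagram is simply laced. The associated Dynkin diagram is a chain of 2 nodes with a fork of two nodes at one end (D_4), so the type is D_4 (the algebra so(8)).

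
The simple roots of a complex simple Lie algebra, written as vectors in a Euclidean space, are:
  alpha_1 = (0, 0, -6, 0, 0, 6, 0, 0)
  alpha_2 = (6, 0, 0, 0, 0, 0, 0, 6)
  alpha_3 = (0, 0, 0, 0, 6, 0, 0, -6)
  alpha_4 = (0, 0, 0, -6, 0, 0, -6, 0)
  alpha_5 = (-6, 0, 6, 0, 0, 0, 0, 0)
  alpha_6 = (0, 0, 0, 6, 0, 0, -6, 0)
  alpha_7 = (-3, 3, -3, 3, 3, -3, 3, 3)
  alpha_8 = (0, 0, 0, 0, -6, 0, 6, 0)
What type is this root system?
E_8

Compute the Cartan integers a_ij = 2(alpha_i, alpha_j)/(alpha_j, alpha_j); the resulting 8x8 Cartan matrix is
[[2, 0, 0, 0, -1, 0, 0, 0], [0, 2, -1, 0, -1, 0, 0, 0], [0, -1, 2, 0, 0, 0, 0, -1], [0, 0, 0, 2, 0, 0, -1, -1], [-1, -1, 0, 0, 2, 0, 0, 0], [0, 0, 0, 0, 0, 2, 0, -1], [0, 0, 0, -1, 0, 0, 2, 0], [0, 0, -1, -1, 0, -1, 0, 2]].
All simple roots have the same length, so the diagram is simply laced. The associated Dynkin diagram is a chain of 7 nodes with one extra node attached to the third node from one end (E_8), so the type is E_8.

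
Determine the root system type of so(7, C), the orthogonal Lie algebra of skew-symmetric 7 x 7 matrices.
B_3

This is so(7) with 7 odd, which has dimension 7(7-1)/2 = 21 and rank (7-1)/2 = 3. In the classification of classical Lie algebras, the orthogonal algebra so(2n+1) in an odd number of variables has type B_n; here n = 3, so the Dynkin diagram is a chain of 3 nodes with a double edge at one end; the terminal node there is the unique short simple root (B_3). Hence the type is B_3.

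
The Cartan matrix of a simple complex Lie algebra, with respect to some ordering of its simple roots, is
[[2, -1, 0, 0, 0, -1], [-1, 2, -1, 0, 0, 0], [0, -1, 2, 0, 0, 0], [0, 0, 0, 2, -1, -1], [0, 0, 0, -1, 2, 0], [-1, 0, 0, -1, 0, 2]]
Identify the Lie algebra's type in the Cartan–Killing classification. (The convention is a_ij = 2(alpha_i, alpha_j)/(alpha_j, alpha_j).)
The matrix has rank 6 with 2's on the diagonal. Reading the off-diagonal entries as Dynkin edges (a single edge where a_ij = a_ji = -1; a double or triple edge where a_ij * a_ji = 2 or 3), the diagram is a chain of 6 nodes with single edges (A_6). One simple-root ordering that puts it in standard form is (alpha_3, alpha_2, alpha_1, alpha_6, alpha_4, alpha_5). So the algebra is type A_6, i.e. sl(7).

type A_6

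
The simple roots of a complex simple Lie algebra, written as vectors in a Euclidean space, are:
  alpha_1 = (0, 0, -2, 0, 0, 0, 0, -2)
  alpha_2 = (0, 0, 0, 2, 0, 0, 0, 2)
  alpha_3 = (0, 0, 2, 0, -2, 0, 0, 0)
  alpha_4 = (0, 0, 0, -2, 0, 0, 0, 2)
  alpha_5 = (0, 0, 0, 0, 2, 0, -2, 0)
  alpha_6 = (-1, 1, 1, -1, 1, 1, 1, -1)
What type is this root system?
Compute the Cartan integers a_ij = 2(alpha_i, alpha_j)/(alpha_j, alpha_j); the resulting 6x6 Cartan matrix is
[[2, -1, -1, -1, 0, 0], [-1, 2, 0, 0, 0, -1], [-1, 0, 2, 0, -1, 0], [-1, 0, 0, 2, 0, 0], [0, 0, -1, 0, 2, 0], [0, -1, 0, 0, 0, 2]].
All simple roots have the same length, so the diagram is simply laced. The associated Dynkin diagram is a chain of 5 nodes with one extra node attached to the third node from one end (E_6), so the type is E_6.

type E_6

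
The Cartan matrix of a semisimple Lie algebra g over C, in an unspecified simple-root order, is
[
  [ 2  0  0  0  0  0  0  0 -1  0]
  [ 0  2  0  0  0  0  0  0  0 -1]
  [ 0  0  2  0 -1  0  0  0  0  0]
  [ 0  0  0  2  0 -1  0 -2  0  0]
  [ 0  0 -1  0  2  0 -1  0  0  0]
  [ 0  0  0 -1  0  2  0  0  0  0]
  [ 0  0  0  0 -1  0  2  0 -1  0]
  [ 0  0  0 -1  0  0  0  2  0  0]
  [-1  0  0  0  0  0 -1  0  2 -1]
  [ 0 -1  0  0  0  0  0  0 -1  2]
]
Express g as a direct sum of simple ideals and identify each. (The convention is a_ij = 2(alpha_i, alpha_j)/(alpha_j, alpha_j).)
The diagram associated to this matrix has two connected components: the simple roots {alpha_4, alpha_6, alpha_8} form a chain of 3 nodes with a double edge at one end; the terminal node there is the unique short simple root (B_3), and {alpha_1, alpha_2, alpha_3, alpha_5, alpha_7, alpha_9, alpha_10} form a chain of 6 nodes with one extra node attached to the third node from one end (E_7). A semisimple Lie algebra decomposes uniquely as the direct sum of simple ideals, one per connected component of its Dynkin diagram, so g ≅ B_3 ⊕ E_7 (dimension 21 + 133 = 154).

B3 ⊕ E7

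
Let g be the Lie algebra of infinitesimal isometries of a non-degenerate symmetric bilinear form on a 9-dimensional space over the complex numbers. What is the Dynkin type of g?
This is so(9) with 9 odd, which has dimension 9(9-1)/2 = 36 and rank (9-1)/2 = 4. In the classification of classical Lie algebras, the orthogonal algebra so(2n+1) in an odd number of variables has type B_n; here n = 4, so the Dynkin diagram is a chain of 4 nodes with a double edge at one end; the terminal node there is the unique short simple root (B_4). Hence the type is B_4.

B4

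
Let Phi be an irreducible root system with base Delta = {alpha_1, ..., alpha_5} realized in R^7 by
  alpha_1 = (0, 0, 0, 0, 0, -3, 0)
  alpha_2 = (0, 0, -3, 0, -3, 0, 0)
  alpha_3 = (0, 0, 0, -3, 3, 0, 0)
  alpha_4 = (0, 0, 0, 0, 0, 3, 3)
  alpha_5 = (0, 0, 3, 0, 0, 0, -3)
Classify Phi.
type B_5

Compute the Cartan integers a_ij = 2(alpha_i, alpha_j)/(alpha_j, alpha_j); the resulting 5x5 Cartan matrix is
[[2, 0, 0, -1, 0], [0, 2, -1, 0, -1], [0, -1, 2, 0, 0], [-2, 0, 0, 2, -1], [0, -1, 0, -1, 2]].
The roots have two lengths (squared-length ratio 2:1); the short ones are alpha_{1}. The associated Dynkin diagram is a chain of 5 nodes with a double edge at one end; the terminal node there is the unique short simple root (B_5), so the type is B_5 (the algebra so(11)).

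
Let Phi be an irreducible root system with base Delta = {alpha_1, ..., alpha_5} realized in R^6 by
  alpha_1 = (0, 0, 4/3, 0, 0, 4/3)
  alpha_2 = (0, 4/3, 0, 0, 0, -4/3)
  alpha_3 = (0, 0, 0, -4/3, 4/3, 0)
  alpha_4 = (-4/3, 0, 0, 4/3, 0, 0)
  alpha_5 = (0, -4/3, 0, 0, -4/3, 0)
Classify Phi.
A5

Compute the Cartan integers a_ij = 2(alpha_i, alpha_j)/(alpha_j, alpha_j); the resulting 5x5 Cartan matrix is
[[2, -1, 0, 0, 0], [-1, 2, 0, 0, -1], [0, 0, 2, -1, -1], [0, 0, -1, 2, 0], [0, -1, -1, 0, 2]].
All simple roots have the same length, so the diagram is simply laced. The associated Dynkin diagram is a chain of 5 nodes with single edges (A_5), so the type is A_5 (the algebra sl(6)).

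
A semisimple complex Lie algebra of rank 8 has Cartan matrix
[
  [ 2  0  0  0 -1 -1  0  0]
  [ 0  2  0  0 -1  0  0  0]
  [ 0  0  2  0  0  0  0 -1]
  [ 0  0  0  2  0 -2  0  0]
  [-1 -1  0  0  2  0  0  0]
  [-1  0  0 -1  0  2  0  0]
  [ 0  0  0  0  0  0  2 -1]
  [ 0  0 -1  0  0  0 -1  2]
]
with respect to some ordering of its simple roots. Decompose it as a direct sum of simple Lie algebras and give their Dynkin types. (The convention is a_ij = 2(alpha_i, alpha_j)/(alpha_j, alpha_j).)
The diagram associated to this matrix has two connected components: the simple roots {alpha_3, alpha_7, alpha_8} form a chain of 3 nodes with single edges (A_3), and {alpha_1, alpha_2, alpha_4, alpha_5, alpha_6} form a chain of 5 nodes with a double edge at one end; the terminal node there is the unique long simple root (C_5). A semisimple Lie algebra decomposes uniquely as the direct sum of simple ideals, one per connected component of its Dynkin diagram, so g ≅ A_3 ⊕ C_5 (dimension 15 + 55 = 70).

A_3 ⊕ C_5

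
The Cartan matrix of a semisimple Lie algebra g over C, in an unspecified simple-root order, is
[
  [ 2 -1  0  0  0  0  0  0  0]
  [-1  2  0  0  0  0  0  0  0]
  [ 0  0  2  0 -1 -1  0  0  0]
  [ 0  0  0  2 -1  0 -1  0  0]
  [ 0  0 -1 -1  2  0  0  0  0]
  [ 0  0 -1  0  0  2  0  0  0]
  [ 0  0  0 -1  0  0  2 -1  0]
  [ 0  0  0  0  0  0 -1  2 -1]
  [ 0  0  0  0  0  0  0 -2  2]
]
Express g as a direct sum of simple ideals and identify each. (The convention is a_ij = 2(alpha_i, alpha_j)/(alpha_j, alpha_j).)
A_2 (sl(3)) + C_7 (sp(14))

The diagram associated to this matrix has two connected components: the simple roots {alpha_1, alpha_2} form a chain of 2 nodes with single edges (A_2), and {alpha_3, alpha_4, alpha_5, alpha_6, alpha_7, alpha_8, alpha_9} form a chain of 7 nodes with a double edge at one end; the terminal node there is the unique long simple root (C_7). A semisimple Lie algebra decomposes uniquely as the direct sum of simple ideals, one per connected component of its Dynkin diagram, so g ≅ A_2 ⊕ C_7 (dimension 8 + 105 = 113).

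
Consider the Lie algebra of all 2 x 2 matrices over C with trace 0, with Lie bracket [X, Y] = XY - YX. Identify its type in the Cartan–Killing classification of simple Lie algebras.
A_1

This is sl(2), which has dimension 2^2 - 1 = 3 and rank 2 - 1 = 1 (a Cartan subalgebra is the diagonal traceless matrices). In the classification of classical Lie algebras, the special linear algebra sl(n+1) has type A_n; here n = 1, so the Dynkin diagram is a chain of 1 nodes with single edges (A_1). Hence the type is A_1.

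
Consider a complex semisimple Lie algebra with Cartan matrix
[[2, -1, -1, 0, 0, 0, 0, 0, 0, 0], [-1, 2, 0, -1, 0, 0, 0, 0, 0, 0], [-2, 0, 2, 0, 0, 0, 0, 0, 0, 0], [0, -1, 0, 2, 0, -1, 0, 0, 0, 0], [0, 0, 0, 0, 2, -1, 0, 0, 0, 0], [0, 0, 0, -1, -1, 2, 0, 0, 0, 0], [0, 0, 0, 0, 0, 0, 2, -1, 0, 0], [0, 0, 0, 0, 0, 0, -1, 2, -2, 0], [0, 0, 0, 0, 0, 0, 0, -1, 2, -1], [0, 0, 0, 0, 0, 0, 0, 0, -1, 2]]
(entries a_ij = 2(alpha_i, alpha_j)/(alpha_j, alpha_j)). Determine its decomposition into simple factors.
The diagram associated to this matrix has two connected components: the simple roots {alpha_1, alpha_2, alpha_3, alpha_4, alpha_5, alpha_6} form a chain of 6 nodes with a double edge at one end; the terminal node there is the unique long simple root (C_6), and {alpha_7, alpha_8, alpha_9, alpha_10} form a chain of 4 nodes with a double edge between the middle two (F_4). A semisimple Lie algebra decomposes uniquely as the direct sum of simple ideals, one per connected component of its Dynkin diagram, so g ≅ C_6 ⊕ F_4 (dimension 78 + 52 = 130).

C6 ⊕ F4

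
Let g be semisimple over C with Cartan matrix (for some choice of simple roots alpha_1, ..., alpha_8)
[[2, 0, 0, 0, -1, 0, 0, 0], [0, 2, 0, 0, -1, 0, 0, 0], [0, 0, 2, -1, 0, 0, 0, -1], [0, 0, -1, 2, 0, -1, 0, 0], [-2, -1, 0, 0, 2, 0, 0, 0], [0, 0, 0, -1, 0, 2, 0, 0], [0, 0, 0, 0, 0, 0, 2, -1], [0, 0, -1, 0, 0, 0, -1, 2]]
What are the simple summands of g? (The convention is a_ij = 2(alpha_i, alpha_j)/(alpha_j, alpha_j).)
type A_5 + type B_3

The diagram associated to this matrix has two connected components: the simple roots {alpha_3, alpha_4, alpha_6, alpha_7, alpha_8} form a chain of 5 nodes with single edges (A_5), and {alpha_1, alpha_2, alpha_5} form a chain of 3 nodes with a double edge at one end; the terminal node there is the unique short simple root (B_3). A semisimple Lie algebra decomposes uniquely as the direct sum of simple ideals, one per connected component of its Dynkin diagram, so g ≅ A_5 ⊕ B_3 (dimension 35 + 21 = 56).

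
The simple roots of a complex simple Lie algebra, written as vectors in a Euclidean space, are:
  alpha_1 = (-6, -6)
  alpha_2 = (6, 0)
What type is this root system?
Compute the Cartan integers a_ij = 2(alpha_i, alpha_j)/(alpha_j, alpha_j); the resulting 2x2 Cartan matrix is
[[2, -2], [-1, 2]].
The roots have two lengths (squared-length ratio 2:1); the short ones are alpha_{2}. The associated Dynkin diagram is a chain of 2 nodes with a double edge at one end; the terminal node there is the unique short simple root (B_2), so the type is B_2 (the algebra so(5)).

B2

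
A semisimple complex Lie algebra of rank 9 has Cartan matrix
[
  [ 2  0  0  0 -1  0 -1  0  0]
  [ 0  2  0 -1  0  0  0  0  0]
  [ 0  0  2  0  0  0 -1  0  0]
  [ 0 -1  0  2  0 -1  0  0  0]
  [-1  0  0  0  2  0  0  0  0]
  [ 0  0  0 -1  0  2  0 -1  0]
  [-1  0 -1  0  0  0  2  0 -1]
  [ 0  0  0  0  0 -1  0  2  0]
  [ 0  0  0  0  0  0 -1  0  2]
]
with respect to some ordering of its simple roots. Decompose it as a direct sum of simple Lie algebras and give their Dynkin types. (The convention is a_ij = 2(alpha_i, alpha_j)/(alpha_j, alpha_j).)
The diagram associated to this matrix has two connected components: the simple roots {alpha_2, alpha_4, alpha_6, alpha_8} form a chain of 4 nodes with single edges (A_4), and {alpha_1, alpha_3, alpha_5, alpha_7, alpha_9} form a chain of 3 nodes with a fork of two nodes at one end (D_5). A semisimple Lie algebra decomposes uniquely as the direct sum of simple ideals, one per connected component of its Dynkin diagram, so g ≅ A_4 ⊕ D_5 (dimension 24 + 45 = 69).

A_4 (sl(5)) + D_5 (so(10))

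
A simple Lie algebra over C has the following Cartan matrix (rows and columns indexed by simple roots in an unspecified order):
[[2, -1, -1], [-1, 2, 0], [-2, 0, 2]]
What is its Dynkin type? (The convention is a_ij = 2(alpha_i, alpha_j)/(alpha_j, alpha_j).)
The matrix has rank 3 with 2's on the diagonal. Reading the off-diagonal entries as Dynkin edges (a single edge where a_ij = a_ji = -1; a double or triple edge where a_ij * a_ji = 2 or 3), the diagram is a chain of 3 nodes with a double edge at one end; the terminal node there is the unique long simple root (C_3). One simple-root ordering that puts it in standard form is (alpha_2, alpha_1, alpha_3). So the algebra is type C_3, i.e. sp(6).

C3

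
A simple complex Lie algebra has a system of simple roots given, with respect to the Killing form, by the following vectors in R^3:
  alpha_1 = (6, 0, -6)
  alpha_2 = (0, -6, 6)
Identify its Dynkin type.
A_2 (sl(3))

Compute the Cartan integers a_ij = 2(alpha_i, alpha_j)/(alpha_j, alpha_j); the resulting 2x2 Cartan matrix is
[[2, -1], [-1, 2]].
All simple roots have the same length, so the diagram is simply laced. The associated Dynkin diagram is a chain of 2 nodes with single edges (A_2), so the type is A_2 (the algebra sl(3)).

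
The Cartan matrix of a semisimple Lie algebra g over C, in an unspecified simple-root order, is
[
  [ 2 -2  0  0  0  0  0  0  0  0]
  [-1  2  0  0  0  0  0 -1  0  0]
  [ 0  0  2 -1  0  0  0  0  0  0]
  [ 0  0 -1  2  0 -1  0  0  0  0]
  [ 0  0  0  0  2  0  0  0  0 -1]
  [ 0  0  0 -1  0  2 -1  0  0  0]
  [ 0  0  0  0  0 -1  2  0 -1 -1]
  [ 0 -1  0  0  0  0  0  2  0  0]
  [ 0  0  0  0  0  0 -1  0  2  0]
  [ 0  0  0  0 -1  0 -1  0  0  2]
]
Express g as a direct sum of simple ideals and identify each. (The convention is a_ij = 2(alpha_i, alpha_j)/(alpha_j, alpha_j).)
C_3 (sp(6)) + E_7

The diagram associated to this matrix has two connected components: the simple roots {alpha_1, alpha_2, alpha_8} form a chain of 3 nodes with a double edge at one end; the terminal node there is the unique long simple root (C_3), and {alpha_3, alpha_4, alpha_5, alpha_6, alpha_7, alpha_9, alpha_10} form a chain of 6 nodes with one extra node attached to the third node from one end (E_7). A semisimple Lie algebra decomposes uniquely as the direct sum of simple ideals, one per connected component of its Dynkin diagram, so g ≅ C_3 ⊕ E_7 (dimension 21 + 133 = 154).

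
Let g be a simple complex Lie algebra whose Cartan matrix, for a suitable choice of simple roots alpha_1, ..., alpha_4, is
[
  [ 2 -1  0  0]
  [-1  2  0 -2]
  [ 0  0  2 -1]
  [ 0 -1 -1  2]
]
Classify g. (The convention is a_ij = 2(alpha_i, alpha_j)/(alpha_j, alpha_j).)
The matrix has rank 4 with 2's on the diagonal. Reading the off-diagonal entries as Dynkin edges (a single edge where a_ij = a_ji = -1; a double or triple edge where a_ij * a_ji = 2 or 3), the diagram is a chain of 4 nodes with a double edge between the middle two (F_4). One simple-root ordering that puts it in standard form is (alpha_1, alpha_2, alpha_4, alpha_3). So the algebra is type F_4.

F_4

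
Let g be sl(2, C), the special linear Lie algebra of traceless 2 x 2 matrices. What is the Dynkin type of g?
A_1 (sl(2))

This is sl(2), which has dimension 2^2 - 1 = 3 and rank 2 - 1 = 1 (a Cartan subalgebra is the diagonal traceless matrices). In the classification of classical Lie algebras, the special linear algebra sl(n+1) has type A_n; here n = 1, so the Dynkin diagram is a chain of 1 nodes with single edges (A_1). Hence the type is A_1.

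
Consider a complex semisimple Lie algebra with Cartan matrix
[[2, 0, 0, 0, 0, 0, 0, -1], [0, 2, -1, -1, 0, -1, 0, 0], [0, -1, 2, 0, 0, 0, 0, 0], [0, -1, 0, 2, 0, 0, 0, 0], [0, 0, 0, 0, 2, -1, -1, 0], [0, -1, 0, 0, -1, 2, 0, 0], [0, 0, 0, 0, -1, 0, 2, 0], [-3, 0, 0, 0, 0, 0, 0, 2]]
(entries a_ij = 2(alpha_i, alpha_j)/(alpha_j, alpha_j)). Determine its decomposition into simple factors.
The diagram associated to this matrix has two connected components: the simple roots {alpha_2, alpha_3, alpha_4, alpha_5, alpha_6, alpha_7} form a chain of 4 nodes with a fork of two nodes at one end (D_6), and {alpha_1, alpha_8} form two nodes joined by a triple edge (G_2). A semisimple Lie algebra decomposes uniquely as the direct sum of simple ideals, one per connected component of its Dynkin diagram, so g ≅ D_6 ⊕ G_2 (dimension 66 + 14 = 80).

D_6 (so(12)) + G_2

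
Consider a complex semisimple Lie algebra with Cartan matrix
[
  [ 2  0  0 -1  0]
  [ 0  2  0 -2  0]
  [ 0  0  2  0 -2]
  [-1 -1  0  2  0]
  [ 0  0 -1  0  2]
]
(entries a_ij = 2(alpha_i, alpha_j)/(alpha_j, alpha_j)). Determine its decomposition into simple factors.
type B_2 ⊕ type C_3

The diagram associated to this matrix has two connected components: the simple roots {alpha_3, alpha_5} form a chain of 2 nodes with a double edge at one end; the terminal node there is the unique short simple root (B_2), and {alpha_1, alpha_2, alpha_4} form a chain of 3 nodes with a double edge at one end; the terminal node there is the unique long simple root (C_3). A semisimple Lie algebra decomposes uniquely as the direct sum of simple ideals, one per connected component of its Dynkin diagram, so g ≅ B_2 ⊕ C_3 (dimension 10 + 21 = 31).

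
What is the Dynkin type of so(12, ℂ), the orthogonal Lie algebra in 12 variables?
type D_6

This is so(12) with 12 even, which has dimension 12(12-1)/2 = 66 and rank 12/2 = 6. In the classification of classical Lie algebras, the orthogonal algebra so(2n) in an even number of variables has type D_n; here n = 6, so the Dynkin diagram is a chain of 4 nodes with a fork of two nodes at one end (D_6). Hence the type is D_6.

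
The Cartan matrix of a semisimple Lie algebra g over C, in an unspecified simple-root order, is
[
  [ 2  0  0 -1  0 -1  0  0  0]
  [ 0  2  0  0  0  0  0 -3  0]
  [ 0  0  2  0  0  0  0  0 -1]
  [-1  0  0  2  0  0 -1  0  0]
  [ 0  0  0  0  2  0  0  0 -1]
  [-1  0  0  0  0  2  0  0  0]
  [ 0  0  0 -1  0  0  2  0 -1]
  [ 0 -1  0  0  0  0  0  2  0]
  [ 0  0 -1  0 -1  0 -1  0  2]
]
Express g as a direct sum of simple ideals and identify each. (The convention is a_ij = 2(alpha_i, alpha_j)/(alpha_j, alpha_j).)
D_7 (so(14)) + G_2

The diagram associated to this matrix has two connected components: the simple roots {alpha_1, alpha_3, alpha_4, alpha_5, alpha_6, alpha_7, alpha_9} form a chain of 5 nodes with a fork of two nodes at one end (D_7), and {alpha_2, alpha_8} form two nodes joined by a triple edge (G_2). A semisimple Lie algebra decomposes uniquely as the direct sum of simple ideals, one per connected component of its Dynkin diagram, so g ≅ D_7 ⊕ G_2 (dimension 91 + 14 = 105).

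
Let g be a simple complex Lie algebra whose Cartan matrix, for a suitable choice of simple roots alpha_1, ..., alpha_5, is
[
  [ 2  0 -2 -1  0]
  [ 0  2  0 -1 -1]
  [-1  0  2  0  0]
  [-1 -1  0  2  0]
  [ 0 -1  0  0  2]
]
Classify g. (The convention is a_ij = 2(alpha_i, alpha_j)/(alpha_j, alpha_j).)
B_5 (so(11))

The matrix has rank 5 with 2's on the diagonal. Reading the off-diagonal entries as Dynkin edges (a single edge where a_ij = a_ji = -1; a double or triple edge where a_ij * a_ji = 2 or 3), the diagram is a chain of 5 nodes with a double edge at one end; the terminal node there is the unique short simple root (B_5). One simple-root ordering that puts it in standard form is (alpha_5, alpha_2, alpha_4, alpha_1, alpha_3). So the algebra is type B_5, i.e. so(11).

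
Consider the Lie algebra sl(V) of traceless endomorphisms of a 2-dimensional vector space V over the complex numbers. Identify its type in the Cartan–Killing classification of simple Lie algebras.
A1

This is sl(2), which has dimension 2^2 - 1 = 3 and rank 2 - 1 = 1 (a Cartan subalgebra is the diagonal traceless matrices). In the classification of classical Lie algebras, the special linear algebra sl(n+1) has type A_n; here n = 1, so the Dynkin diagram is a chain of 1 nodes with single edges (A_1). Hence the type is A_1.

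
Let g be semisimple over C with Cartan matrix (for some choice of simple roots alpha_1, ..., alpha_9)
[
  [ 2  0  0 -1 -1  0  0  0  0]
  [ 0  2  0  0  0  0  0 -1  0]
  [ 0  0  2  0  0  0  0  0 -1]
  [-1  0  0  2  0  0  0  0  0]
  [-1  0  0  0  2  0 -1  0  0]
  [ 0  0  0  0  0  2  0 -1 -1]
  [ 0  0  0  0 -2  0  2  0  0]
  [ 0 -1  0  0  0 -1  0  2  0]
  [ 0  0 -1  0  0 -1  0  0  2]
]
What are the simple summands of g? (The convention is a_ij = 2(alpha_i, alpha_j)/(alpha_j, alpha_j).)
The diagram associated to this matrix has two connected components: the simple roots {alpha_2, alpha_3, alpha_6, alpha_8, alpha_9} form a chain of 5 nodes with single edges (A_5), and {alpha_1, alpha_4, alpha_5, alpha_7} form a chain of 4 nodes with a double edge at one end; the terminal node there is the unique long simple root (C_4). A semisimple Lie algebra decomposes uniquely as the direct sum of simple ideals, one per connected component of its Dynkin diagram, so g ≅ A_5 ⊕ C_4 (dimension 35 + 36 = 71).

type A_5 ⊕ type C_4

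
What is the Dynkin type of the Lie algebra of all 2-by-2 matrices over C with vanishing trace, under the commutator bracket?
This is sl(2), which has dimension 2^2 - 1 = 3 and rank 2 - 1 = 1 (a Cartan subalgebra is the diagonal traceless matrices). In the classification of classical Lie algebras, the special linear algebra sl(n+1) has type A_n; here n = 1, so the Dynkin diagram is a chain of 1 nodes with single edges (A_1). Hence the type is A_1.

A_1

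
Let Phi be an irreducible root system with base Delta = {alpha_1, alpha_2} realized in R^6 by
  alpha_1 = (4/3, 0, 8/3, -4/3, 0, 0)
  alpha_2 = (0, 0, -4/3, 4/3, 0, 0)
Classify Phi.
Compute the Cartan integers a_ij = 2(alpha_i, alpha_j)/(alpha_j, alpha_j); the resulting 2x2 Cartan matrix is
[[2, -3], [-1, 2]].
The roots have two lengths (squared-length ratio 3:1); the short ones are alpha_{2}. The associated Dynkin diagram is two nodes joined by a triple edge (G_2), so the type is G_2.

G_2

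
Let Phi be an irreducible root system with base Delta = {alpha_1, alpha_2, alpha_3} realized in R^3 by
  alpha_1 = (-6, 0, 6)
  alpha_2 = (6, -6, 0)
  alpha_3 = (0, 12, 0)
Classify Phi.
C3

Compute the Cartan integers a_ij = 2(alpha_i, alpha_j)/(alpha_j, alpha_j); the resulting 3x3 Cartan matrix is
[[2, -1, 0], [-1, 2, -1], [0, -2, 2]].
The roots have two lengths (squared-length ratio 2:1); the short ones are alpha_{1,2}. The associated Dynkin diagram is a chain of 3 nodes with a double edge at one end; the terminal node there is the unique long simple root (C_3), so the type is C_3 (the algebra sp(6)).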